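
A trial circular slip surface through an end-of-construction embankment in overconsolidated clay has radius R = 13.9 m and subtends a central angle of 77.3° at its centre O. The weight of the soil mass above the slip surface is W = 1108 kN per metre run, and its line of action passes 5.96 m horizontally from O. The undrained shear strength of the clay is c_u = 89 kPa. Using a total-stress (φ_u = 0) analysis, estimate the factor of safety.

FS = 3.51

Taking moments about the centre O, the resisting moment is provided by the undrained shear strength acting along the arc:
Arc length L_a = R·θ = 13.9·(77.3°·π/180) = 13.9·1.3491 = 18.75 m
M_R = c_u·L_a·R = 89·18.75·13.9 = 23199.4 kN·m/m
M_D = W·d = 1108·5.96 = 6603.7 kN·m/m
FS = M_R / M_D = 23199.4 / 6603.7 = 3.513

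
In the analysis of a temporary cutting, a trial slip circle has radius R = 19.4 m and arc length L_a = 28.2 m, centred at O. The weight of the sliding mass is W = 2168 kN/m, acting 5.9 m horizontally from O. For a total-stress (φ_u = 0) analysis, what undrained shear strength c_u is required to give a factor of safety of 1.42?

FS = c_u·L_a·R / (W·d), so c_u = FS·W·d / (L_a·R).
c_u = 1.42·2168·5.9 / (28.20·19.4) = 18163.5 / 547.08 = 33.20 kPa

c_u = 33.2 kPa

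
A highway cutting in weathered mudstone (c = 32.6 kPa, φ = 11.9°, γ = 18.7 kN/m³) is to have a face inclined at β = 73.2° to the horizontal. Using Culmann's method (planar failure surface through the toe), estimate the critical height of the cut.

H_c = 12.57 m

Culmann's analysis gives the critical failure plane at α_cr = (β + φ)/2 = (73.2 + 11.9)/2 = 42.6°, and the critical height
H_c = (4c/γ) · sinβ cosφ / [1 − cos(β − φ)]
    = (4·32.6/18.7) · sin73.2°·cos11.9° / [1 − cos(61.3°)]
    = 6.973 · 0.9573·0.9785 / [1 − 0.4802]
    = 6.973 · 0.9367 / 0.5198
    = 12.57 m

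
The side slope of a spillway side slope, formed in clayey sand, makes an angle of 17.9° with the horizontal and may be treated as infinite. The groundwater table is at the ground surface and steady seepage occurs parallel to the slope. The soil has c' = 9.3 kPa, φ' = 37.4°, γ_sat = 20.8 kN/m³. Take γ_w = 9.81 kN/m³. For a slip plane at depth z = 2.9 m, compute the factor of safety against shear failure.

FS = 1.78

With seepage parallel to the slope and the water table at the surface, the effective normal stress on the slip plane uses the buoyant unit weight γ' = γ_sat − γ_w while the driving shear stress uses γ_sat:
FS = [c' + γ' z cos²β tanφ'] / [γ_sat z sinβ cosβ]
γ' = 20.8 − 9.81 = 10.99 kN/m³
Numerator = 9.3 + 10.99·2.9·cos²17.9°·tan37.4° = 9.3 + 10.99·2.9·0.9055·0.7646 = 31.365 kPa
Denominator = 20.8·2.9·sin17.9°·cos17.9° = 20.8·2.9·0.3074·0.9516 = 17.642 kPa
FS = 31.365 / 17.642 = 1.778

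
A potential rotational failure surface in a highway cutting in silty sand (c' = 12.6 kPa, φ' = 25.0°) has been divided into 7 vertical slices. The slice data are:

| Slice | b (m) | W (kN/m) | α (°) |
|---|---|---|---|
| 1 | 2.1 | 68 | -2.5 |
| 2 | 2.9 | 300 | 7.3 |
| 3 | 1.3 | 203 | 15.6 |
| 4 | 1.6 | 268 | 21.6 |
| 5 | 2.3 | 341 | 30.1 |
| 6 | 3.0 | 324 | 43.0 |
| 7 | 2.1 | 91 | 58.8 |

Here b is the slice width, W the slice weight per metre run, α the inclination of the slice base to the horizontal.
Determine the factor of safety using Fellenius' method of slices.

Ordinary method of slices: FS = Σ[c'·Δl_i + (W_i cosα_i)·tanφ'] / Σ W_i sinα_i, with Δl_i = b_i / cosα_i.
Slice 1: Δl = 2.1/cos(-2.5°) = 2.102 m; N'_1 = 68·cos(-2.5°) = 67.9; c'Δl = 26.49; W sinα = -3.0
Slice 2: Δl = 2.9/cos7.3° = 2.924 m; N'_2 = 300·cos7.3° = 297.6; c'Δl = 36.84; W sinα = 38.1
Slice 3: Δl = 1.3/cos15.6° = 1.350 m; N'_3 = 203·cos15.6° = 195.5; c'Δl = 17.01; W sinα = 54.6
Slice 4: Δl = 1.6/cos21.6° = 1.721 m; N'_4 = 268·cos21.6° = 249.2; c'Δl = 21.68; W sinα = 98.7
Slice 5: Δl = 2.3/cos30.1° = 2.658 m; N'_5 = 341·cos30.1° = 295.0; c'Δl = 33.50; W sinα = 171.0
Slice 6: Δl = 3.0/cos43.0° = 4.102 m; N'_6 = 324·cos43.0° = 237.0; c'Δl = 51.68; W sinα = 221.0
Slice 7: Δl = 2.1/cos58.8° = 4.054 m; N'_7 = 91·cos58.8° = 47.1; c'Δl = 51.08; W sinα = 77.8
Σc'Δl = 238.3 kN/m; ΣN' = 1389.3 kN/m; ΣW sinα = 658.2 kN/m
Resisting = 238.3 + 1389.3·tan25.0° = 238.3 + 647.9 = 886.1 kN/m
FS = 886.1 / 658.2 = 1.346

FS = 1.35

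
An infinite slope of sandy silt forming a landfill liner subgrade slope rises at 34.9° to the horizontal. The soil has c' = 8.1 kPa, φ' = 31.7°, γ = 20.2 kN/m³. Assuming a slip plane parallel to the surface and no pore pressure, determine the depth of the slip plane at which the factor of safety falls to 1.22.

z = 2.55 m

Setting FS = 1.22 in FS = [c' + γz cos²β tanφ'] / [γz sinβ cosβ] and solving for z:
z = c' / [γ cosβ (FS·sinβ − cosβ·tanφ')]
  = 8.1 / [20.2·cos34.9°·(1.22·sin34.9° − cos34.9°·tan31.7°)]
  = 8.1 / [20.2·0.8202·(1.22·0.5721 − 0.8202·0.6176)]
  = 8.1 / 3.1723 = 2.553 m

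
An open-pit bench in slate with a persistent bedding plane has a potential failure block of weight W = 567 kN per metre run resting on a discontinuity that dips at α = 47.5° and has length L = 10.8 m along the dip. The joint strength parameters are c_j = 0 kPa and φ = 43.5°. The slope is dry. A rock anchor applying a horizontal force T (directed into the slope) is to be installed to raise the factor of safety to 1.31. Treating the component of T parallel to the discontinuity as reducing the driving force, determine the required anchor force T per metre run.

Resolving forces along and normal to the sliding plane, with the horizontal anchor force T adding T·sinα to the effective normal force and T·cosα acting up the plane against the driving force:
FS = [c_jL + (W cosα + T sinα) tanφ] / [W sinα − T cosα]
Without the anchor: N' = 383.1 kN/m, driving T_d = 418.0 kN/m, resisting R = 0·10.8 + 383.1·tan43.5° = 363.5 kN/m, FS = 0.87.
Setting FS = 1.31 and solving for T:
1.31·(418.0 − T cos47.5°) = 363.5 + T sin47.5°·tan43.5°
T·(sin47.5°·tan43.5° + 1.31·cos47.5°) = 1.31·418.0 − 363.5
T·(0.7373·0.9490 + 1.31·0.6756) = 547.6 − 363.5 = 184.1
T·1.5847 = 184.1
T = 116.2 kN/m

T = 116 kN/m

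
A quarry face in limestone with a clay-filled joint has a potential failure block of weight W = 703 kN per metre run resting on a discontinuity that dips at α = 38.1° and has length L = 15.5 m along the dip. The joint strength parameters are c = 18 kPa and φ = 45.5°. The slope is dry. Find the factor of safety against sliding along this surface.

FS = 1.94

Resolving the block weight along and normal to the plane and applying the Mohr–Coulomb strength on the joint:
N' = W cosα = 703·cos38.1° = 553.2 kN/m
Driving force T = W sinα = 703·sin38.1° = 433.8 kN/m
Resisting force R = c·L + N'·tanφ = 18·15.5 + 553.2·tan45.5° = 279.0 + 563.0 = 842.0 kN/m
FS = R / T = 842.0 / 433.8 = 1.941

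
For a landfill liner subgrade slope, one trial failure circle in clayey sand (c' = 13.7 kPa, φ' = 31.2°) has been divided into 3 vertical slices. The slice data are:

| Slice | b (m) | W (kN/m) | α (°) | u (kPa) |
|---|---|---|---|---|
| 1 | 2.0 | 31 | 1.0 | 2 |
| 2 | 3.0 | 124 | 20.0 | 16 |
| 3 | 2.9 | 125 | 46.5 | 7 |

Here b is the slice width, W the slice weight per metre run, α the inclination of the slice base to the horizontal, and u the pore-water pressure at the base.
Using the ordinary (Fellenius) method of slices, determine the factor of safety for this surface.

Ordinary method of slices: FS = Σ[c'·Δl_i + (W_i cosα_i − u_i·Δl_i)·tanφ'] / Σ W_i sinα_i, with Δl_i = b_i / cosα_i.
Slice 1: Δl = 2.0/cos1.0° = 2.000 m; N'_1 = 31·cos1.0° − 2·2.000 = 27.0; c'Δl = 27.40; W sinα = 0.5
Slice 2: Δl = 3.0/cos20.0° = 3.193 m; N'_2 = 124·cos20.0° − 16·3.193 = 65.4; c'Δl = 43.74; W sinα = 42.4
Slice 3: Δl = 2.9/cos46.5° = 4.213 m; N'_3 = 125·cos46.5° − 7·4.213 = 56.6; c'Δl = 57.72; W sinα = 90.7
Σc'Δl = 128.9 kN/m; ΣN' = 149.0 kN/m; ΣW sinα = 133.6 kN/m
Resisting = 128.9 + 149.0·tan31.2° = 128.9 + 90.2 = 219.1 kN/m
FS = 219.1 / 133.6 = 1.640

FS = 1.64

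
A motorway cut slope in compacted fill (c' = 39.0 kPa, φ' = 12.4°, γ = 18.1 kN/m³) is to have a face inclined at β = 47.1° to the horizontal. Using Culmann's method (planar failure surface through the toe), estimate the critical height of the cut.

H_c = 34.67 m

Culmann's analysis gives the critical failure plane at α_cr = (β + φ')/2 = (47.1 + 12.4)/2 = 29.8°, and the critical height
H_c = (4c'/γ) · sinβ cosφ' / [1 − cos(β − φ')]
    = (4·39.0/18.1) · sin47.1°·cos12.4° / [1 − cos(34.7°)]
    = 8.619 · 0.7325·0.9767 / [1 − 0.8221]
    = 8.619 · 0.7155 / 0.1779
    = 34.67 m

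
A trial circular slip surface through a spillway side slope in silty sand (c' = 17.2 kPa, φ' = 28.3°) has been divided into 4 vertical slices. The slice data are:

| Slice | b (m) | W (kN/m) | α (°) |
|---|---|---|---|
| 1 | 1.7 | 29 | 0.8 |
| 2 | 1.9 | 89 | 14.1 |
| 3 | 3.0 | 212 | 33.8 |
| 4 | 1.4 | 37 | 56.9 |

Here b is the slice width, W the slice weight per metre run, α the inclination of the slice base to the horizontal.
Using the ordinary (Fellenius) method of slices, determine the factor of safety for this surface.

FS = 1.97

Ordinary method of slices: FS = Σ[c'·Δl_i + (W_i cosα_i)·tanφ'] / Σ W_i sinα_i, with Δl_i = b_i / cosα_i.
Slice 1: Δl = 1.7/cos0.8° = 1.700 m; N'_1 = 29·cos0.8° = 29.0; c'Δl = 29.24; W sinα = 0.4
Slice 2: Δl = 1.9/cos14.1° = 1.959 m; N'_2 = 89·cos14.1° = 86.3; c'Δl = 33.70; W sinα = 21.7
Slice 3: Δl = 3.0/cos33.8° = 3.610 m; N'_3 = 212·cos33.8° = 176.2; c'Δl = 62.10; W sinα = 117.9
Slice 4: Δl = 1.4/cos56.9° = 2.564 m; N'_4 = 37·cos56.9° = 20.2; c'Δl = 44.09; W sinα = 31.0
Σc'Δl = 169.1 kN/m; ΣN' = 311.7 kN/m; ΣW sinα = 171.0 kN/m
Resisting = 169.1 + 311.7·tan28.3° = 169.1 + 167.8 = 337.0 kN/m
FS = 337.0 / 171.0 = 1.970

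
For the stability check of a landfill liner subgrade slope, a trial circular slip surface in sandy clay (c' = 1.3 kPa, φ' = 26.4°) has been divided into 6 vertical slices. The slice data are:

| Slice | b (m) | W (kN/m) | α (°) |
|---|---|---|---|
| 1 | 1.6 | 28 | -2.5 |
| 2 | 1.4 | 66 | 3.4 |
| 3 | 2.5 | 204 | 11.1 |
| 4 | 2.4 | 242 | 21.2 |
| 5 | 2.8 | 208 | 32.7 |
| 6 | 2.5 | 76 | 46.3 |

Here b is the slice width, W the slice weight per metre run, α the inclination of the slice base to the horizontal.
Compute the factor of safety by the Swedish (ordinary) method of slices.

Ordinary method of slices: FS = Σ[c'·Δl_i + (W_i cosα_i)·tanφ'] / Σ W_i sinα_i, with Δl_i = b_i / cosα_i.
Slice 1: Δl = 1.6/cos(-2.5°) = 1.602 m; N'_1 = 28·cos(-2.5°) = 28.0; c'Δl = 2.08; W sinα = -1.2
Slice 2: Δl = 1.4/cos3.4° = 1.402 m; N'_2 = 66·cos3.4° = 65.9; c'Δl = 1.82; W sinα = 3.9
Slice 3: Δl = 2.5/cos11.1° = 2.548 m; N'_3 = 204·cos11.1° = 200.2; c'Δl = 3.31; W sinα = 39.3
Slice 4: Δl = 2.4/cos21.2° = 2.574 m; N'_4 = 242·cos21.2° = 225.6; c'Δl = 3.35; W sinα = 87.5
Slice 5: Δl = 2.8/cos32.7° = 3.327 m; N'_5 = 208·cos32.7° = 175.0; c'Δl = 4.33; W sinα = 112.4
Slice 6: Δl = 2.5/cos46.3° = 3.619 m; N'_6 = 76·cos46.3° = 52.5; c'Δl = 4.70; W sinα = 54.9
Σc'Δl = 19.6 kN/m; ΣN' = 747.2 kN/m; ΣW sinα = 296.8 kN/m
Resisting = 19.6 + 747.2·tan26.4° = 19.6 + 370.9 = 390.5 kN/m
FS = 390.5 / 296.8 = 1.316

FS = 1.32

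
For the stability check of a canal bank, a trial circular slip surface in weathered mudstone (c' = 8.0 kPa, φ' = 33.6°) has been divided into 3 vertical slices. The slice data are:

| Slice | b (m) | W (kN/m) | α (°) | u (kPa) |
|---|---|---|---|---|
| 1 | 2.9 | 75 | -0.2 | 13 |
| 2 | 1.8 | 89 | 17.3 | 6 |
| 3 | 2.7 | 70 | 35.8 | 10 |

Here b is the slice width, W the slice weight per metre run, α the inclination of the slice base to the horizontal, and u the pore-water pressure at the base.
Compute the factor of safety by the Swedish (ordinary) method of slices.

FS = 2.30

Ordinary method of slices: FS = Σ[c'·Δl_i + (W_i cosα_i − u_i·Δl_i)·tanφ'] / Σ W_i sinα_i, with Δl_i = b_i / cosα_i.
Slice 1: Δl = 2.9/cos(-0.2°) = 2.900 m; N'_1 = 75·cos(-0.2°) − 13·2.900 = 37.3; c'Δl = 23.20; W sinα = -0.3
Slice 2: Δl = 1.8/cos17.3° = 1.885 m; N'_2 = 89·cos17.3° − 6·1.885 = 73.7; c'Δl = 15.08; W sinα = 26.5
Slice 3: Δl = 2.7/cos35.8° = 3.329 m; N'_3 = 70·cos35.8° − 10·3.329 = 23.5; c'Δl = 26.63; W sinα = 40.9
Σc'Δl = 64.9 kN/m; ΣN' = 134.4 kN/m; ΣW sinα = 67.2 kN/m
Resisting = 64.9 + 134.4·tan33.6° = 64.9 + 89.3 = 154.2 kN/m
FS = 154.2 / 67.2 = 2.297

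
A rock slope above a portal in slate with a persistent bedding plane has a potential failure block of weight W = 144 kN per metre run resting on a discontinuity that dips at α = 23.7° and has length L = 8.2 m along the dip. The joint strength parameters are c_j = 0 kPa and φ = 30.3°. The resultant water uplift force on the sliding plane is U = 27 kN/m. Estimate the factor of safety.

Resolving the block weight along and normal to the plane and applying the Mohr–Coulomb strength on the joint:
N' = W cosα − U = 144·cos23.7° − 27 = 104.9 kN/m
Driving force T = W sinα = 144·sin23.7° = 57.9 kN/m
Resisting force R = c_j·L + N'·tanφ = 0·8.2 + 104.9·tan30.3° = 0.0 + 61.3 = 61.3 kN/m
FS = R / T = 61.3 / 57.9 = 1.059

FS = 1.06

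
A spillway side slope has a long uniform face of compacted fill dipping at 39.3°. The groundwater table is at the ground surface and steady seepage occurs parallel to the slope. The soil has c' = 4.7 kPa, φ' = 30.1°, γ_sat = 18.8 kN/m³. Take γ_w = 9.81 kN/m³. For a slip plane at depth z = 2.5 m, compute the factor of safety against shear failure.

FS = 0.54

With seepage parallel to the slope and the water table at the surface, the effective normal stress on the slip plane uses the buoyant unit weight γ' = γ_sat − γ_w while the driving shear stress uses γ_sat:
FS = [c' + γ' z cos²β tanφ'] / [γ_sat z sinβ cosβ]
γ' = 18.8 − 9.81 = 8.99 kN/m³
Numerator = 4.7 + 8.99·2.5·cos²39.3°·tan30.1° = 4.7 + 8.99·2.5·0.5988·0.5797 = 12.502 kPa
Denominator = 18.8·2.5·sin39.3°·cos39.3° = 18.8·2.5·0.6334·0.7738 = 23.036 kPa
FS = 12.502 / 23.036 = 0.543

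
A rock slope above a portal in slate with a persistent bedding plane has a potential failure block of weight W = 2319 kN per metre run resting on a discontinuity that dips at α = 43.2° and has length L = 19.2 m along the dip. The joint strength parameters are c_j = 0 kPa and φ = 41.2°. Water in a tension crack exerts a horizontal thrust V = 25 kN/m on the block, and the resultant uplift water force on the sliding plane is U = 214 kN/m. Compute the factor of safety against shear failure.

FS = 0.80

Resolving the block weight along and normal to the plane and applying the Mohr–Coulomb strength on the joint:
N' = W cosα − U − V sinα = 2319·cos43.2° − 214 − 25·sin43.2° = 1459.4 kN/m
Driving force T = W sinα + V cosα = 2319·sin43.2° + 25·cos43.2° = 1605.7 kN/m
Resisting force R = c_j·L + N'·tanφ = 0·19.2 + 1459.4·tan41.2° = 0.0 + 1277.6 = 1277.6 kN/m
FS = R / T = 1277.6 / 1605.7 = 0.796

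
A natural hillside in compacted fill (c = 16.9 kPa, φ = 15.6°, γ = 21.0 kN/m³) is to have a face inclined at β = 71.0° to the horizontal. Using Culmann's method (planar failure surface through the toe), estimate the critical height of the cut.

H_c = 6.78 m

Culmann's analysis gives the critical failure plane at α_cr = (β + φ)/2 = (71.0 + 15.6)/2 = 43.3°, and the critical height
H_c = (4c/γ) · sinβ cosφ / [1 − cos(β − φ)]
    = (4·16.9/21.0) · sin71.0°·cos15.6° / [1 − cos(55.4°)]
    = 3.219 · 0.9455·0.9632 / [1 − 0.5678]
    = 3.219 · 0.9107 / 0.4322
    = 6.78 m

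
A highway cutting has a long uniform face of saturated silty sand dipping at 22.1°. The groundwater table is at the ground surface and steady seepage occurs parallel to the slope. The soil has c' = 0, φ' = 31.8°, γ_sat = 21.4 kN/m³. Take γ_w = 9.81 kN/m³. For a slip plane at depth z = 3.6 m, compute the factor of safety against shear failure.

FS = 0.83

With seepage parallel to the slope and the water table at the surface, the effective normal stress on the slip plane uses the buoyant unit weight γ' = γ_sat − γ_w while the driving shear stress uses γ_sat:
FS = [c' + γ' z cos²β tanφ'] / [γ_sat z sinβ cosβ]
(For c' = 0 this reduces to FS = (γ'/γ_sat)·tanφ'/tanβ.)
γ' = 21.4 − 9.81 = 11.59 kN/m³
Numerator = 0.0 + 11.59·3.6·cos²22.1°·tan31.8° = 0.0 + 11.59·3.6·0.8585·0.6200 = 22.208 kPa
Denominator = 21.4·3.6·sin22.1°·cos22.1° = 21.4·3.6·0.3762·0.9265 = 26.855 kPa
FS = 22.208 / 26.855 = 0.827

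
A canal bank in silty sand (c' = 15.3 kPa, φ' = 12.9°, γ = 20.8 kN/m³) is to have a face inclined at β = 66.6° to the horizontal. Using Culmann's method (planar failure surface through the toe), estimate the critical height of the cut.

H_c = 6.45 m

Culmann's analysis gives the critical failure plane at α_cr = (β + φ')/2 = (66.6 + 12.9)/2 = 39.8°, and the critical height
H_c = (4c'/γ) · sinβ cosφ' / [1 − cos(β − φ')]
    = (4·15.3/20.8) · sin66.6°·cos12.9° / [1 − cos(53.7°)]
    = 2.942 · 0.9178·0.9748 / [1 − 0.5920]
    = 2.942 · 0.8946 / 0.4080
    = 6.45 m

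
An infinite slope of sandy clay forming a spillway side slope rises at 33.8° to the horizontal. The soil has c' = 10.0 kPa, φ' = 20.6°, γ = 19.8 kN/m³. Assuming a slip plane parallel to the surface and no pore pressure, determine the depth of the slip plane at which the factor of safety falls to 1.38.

Setting FS = 1.38 in FS = [c' + γz cos²β tanφ'] / [γz sinβ cosβ] and solving for z:
z = c' / [γ cosβ (FS·sinβ − cosβ·tanφ')]
  = 10.0 / [19.8·cos33.8°·(1.38·sin33.8° − cos33.8°·tan20.6°)]
  = 10.0 / [19.8·0.8310·(1.38·0.5563 − 0.8310·0.3759)]
  = 10.0 / 7.4920 = 1.335 m

z = 1.33 m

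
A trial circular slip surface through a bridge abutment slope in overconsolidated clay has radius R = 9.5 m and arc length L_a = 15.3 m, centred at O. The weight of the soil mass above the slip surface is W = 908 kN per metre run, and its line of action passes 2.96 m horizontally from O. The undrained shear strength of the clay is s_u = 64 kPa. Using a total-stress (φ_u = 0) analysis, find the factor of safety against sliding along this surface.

FS = 3.46

Taking moments about the centre O, the resisting moment is provided by the undrained shear strength acting along the arc:
M_R = s_u·L_a·R = 64·15.30·9.5 = 9302.4 kN·m/m
M_D = W·d = 908·2.96 = 2687.7 kN·m/m
FS = M_R / M_D = 9302.4 / 2687.7 = 3.461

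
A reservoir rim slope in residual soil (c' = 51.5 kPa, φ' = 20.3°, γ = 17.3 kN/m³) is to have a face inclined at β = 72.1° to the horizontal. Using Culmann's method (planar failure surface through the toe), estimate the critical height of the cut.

Culmann's analysis gives the critical failure plane at α_cr = (β + φ')/2 = (72.1 + 20.3)/2 = 46.2°, and the critical height
H_c = (4c'/γ) · sinβ cosφ' / [1 − cos(β − φ')]
    = (4·51.5/17.3) · sin72.1°·cos20.3° / [1 − cos(51.8°)]
    = 11.908 · 0.9516·0.9379 / [1 − 0.6184]
    = 11.908 · 0.8925 / 0.3816
    = 27.85 m

H_c = 27.85 m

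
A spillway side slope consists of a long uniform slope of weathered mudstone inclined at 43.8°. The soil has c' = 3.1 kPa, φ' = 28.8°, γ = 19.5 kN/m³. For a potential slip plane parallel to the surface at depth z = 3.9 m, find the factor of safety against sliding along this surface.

FS = 0.65

For an infinite slope with a slip plane parallel to the surface (no pore pressure): FS = [c' + γz cos²β tanφ'] / [γz sinβ cosβ].
γz = 19.5·3.9 = 76.05 kN/m²
Numerator = 3.1 + 76.05·cos²43.8°·tan28.8° = 3.1 + 76.05·0.5209·0.5498 = 24.880 kPa
Denominator = 76.05·sin43.8°·cos43.8° = 76.05·0.6921·0.7218 = 37.992 kPa
FS = 24.880 / 37.992 = 0.655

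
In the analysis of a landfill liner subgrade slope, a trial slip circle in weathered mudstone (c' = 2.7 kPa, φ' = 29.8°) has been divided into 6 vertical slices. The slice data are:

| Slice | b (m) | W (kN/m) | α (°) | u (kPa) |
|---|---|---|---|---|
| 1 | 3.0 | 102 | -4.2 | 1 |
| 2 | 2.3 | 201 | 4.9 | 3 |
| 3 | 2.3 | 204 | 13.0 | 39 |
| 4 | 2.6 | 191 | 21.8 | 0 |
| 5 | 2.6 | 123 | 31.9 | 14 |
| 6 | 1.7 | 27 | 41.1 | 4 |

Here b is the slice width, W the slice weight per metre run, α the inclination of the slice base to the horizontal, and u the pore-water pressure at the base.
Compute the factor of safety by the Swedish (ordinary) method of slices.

FS = 1.98

Ordinary method of slices: FS = Σ[c'·Δl_i + (W_i cosα_i − u_i·Δl_i)·tanφ'] / Σ W_i sinα_i, with Δl_i = b_i / cosα_i.
Slice 1: Δl = 3.0/cos(-4.2°) = 3.008 m; N'_1 = 102·cos(-4.2°) − 1·3.008 = 98.7; c'Δl = 8.12; W sinα = -7.5
Slice 2: Δl = 2.3/cos4.9° = 2.308 m; N'_2 = 201·cos4.9° − 3·2.308 = 193.3; c'Δl = 6.23; W sinα = 17.2
Slice 3: Δl = 2.3/cos13.0° = 2.360 m; N'_3 = 204·cos13.0° − 39·2.360 = 106.7; c'Δl = 6.37; W sinα = 45.9
Slice 4: Δl = 2.6/cos21.8° = 2.800 m; N'_4 = 191·cos21.8° − 0·2.800 = 177.3; c'Δl = 7.56; W sinα = 70.9
Slice 5: Δl = 2.6/cos31.9° = 3.063 m; N'_5 = 123·cos31.9° − 14·3.063 = 61.5; c'Δl = 8.27; W sinα = 65.0
Slice 6: Δl = 1.7/cos41.1° = 2.256 m; N'_6 = 27·cos41.1° − 4·2.256 = 11.3; c'Δl = 6.09; W sinα = 17.7
Σc'Δl = 42.6 kN/m; ΣN' = 649.0 kN/m; ΣW sinα = 209.3 kN/m
Resisting = 42.6 + 649.0·tan29.8° = 42.6 + 371.7 = 414.3 kN/m
FS = 414.3 / 209.3 = 1.980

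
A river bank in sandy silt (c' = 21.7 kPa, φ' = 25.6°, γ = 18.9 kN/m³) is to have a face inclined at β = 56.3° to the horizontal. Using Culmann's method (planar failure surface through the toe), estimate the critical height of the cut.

Culmann's analysis gives the critical failure plane at α_cr = (β + φ')/2 = (56.3 + 25.6)/2 = 41.0°, and the critical height
H_c = (4c'/γ) · sinβ cosφ' / [1 − cos(β − φ')]
    = (4·21.7/18.9) · sin56.3°·cos25.6° / [1 − cos(30.7°)]
    = 4.593 · 0.8320·0.9018 / [1 − 0.8599]
    = 4.593 · 0.7503 / 0.1401
    = 24.59 m

H_c = 24.59 m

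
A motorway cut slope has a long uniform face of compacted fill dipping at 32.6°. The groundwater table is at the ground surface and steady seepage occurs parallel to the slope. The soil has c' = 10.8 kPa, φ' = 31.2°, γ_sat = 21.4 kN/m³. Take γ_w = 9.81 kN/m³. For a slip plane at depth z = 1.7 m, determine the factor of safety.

With seepage parallel to the slope and the water table at the surface, the effective normal stress on the slip plane uses the buoyant unit weight γ' = γ_sat − γ_w while the driving shear stress uses γ_sat:
FS = [c' + γ' z cos²β tanφ'] / [γ_sat z sinβ cosβ]
γ' = 21.4 − 9.81 = 11.59 kN/m³
Numerator = 10.8 + 11.59·1.7·cos²32.6°·tan31.2° = 10.8 + 11.59·1.7·0.7097·0.6056 = 19.269 kPa
Denominator = 21.4·1.7·sin32.6°·cos32.6° = 21.4·1.7·0.5388·0.8425 = 16.512 kPa
FS = 19.269 / 16.512 = 1.167

FS = 1.17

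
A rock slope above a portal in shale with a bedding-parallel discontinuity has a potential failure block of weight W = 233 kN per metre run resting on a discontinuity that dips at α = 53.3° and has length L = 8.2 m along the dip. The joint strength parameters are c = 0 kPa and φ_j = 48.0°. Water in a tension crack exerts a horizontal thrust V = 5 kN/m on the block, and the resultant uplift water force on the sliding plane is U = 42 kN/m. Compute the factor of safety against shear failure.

Resolving the block weight along and normal to the plane and applying the Mohr–Coulomb strength on the joint:
N' = W cosα − U − V sinα = 233·cos53.3° − 42 − 5·sin53.3° = 93.2 kN/m
Driving force T = W sinα + V cosα = 233·sin53.3° + 5·cos53.3° = 189.8 kN/m
Resisting force R = c·L + N'·tanφ_j = 0·8.2 + 93.2·tan48.0° = 0.0 + 103.6 = 103.6 kN/m
FS = R / T = 103.6 / 189.8 = 0.546

FS = 0.55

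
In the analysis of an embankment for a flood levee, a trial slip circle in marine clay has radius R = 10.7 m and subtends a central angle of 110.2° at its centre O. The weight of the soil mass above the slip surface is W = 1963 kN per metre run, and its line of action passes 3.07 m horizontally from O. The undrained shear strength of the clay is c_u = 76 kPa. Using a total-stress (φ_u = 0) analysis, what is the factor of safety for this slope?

FS = 2.78

Taking moments about the centre O, the resisting moment is provided by the undrained shear strength acting along the arc:
Arc length L_a = R·θ = 10.7·(110.2°·π/180) = 10.7·1.9234 = 20.58 m
M_R = c_u·L_a·R = 76·20.58·10.7 = 16735.6 kN·m/m
M_D = W·d = 1963·3.07 = 6026.4 kN·m/m
FS = M_R / M_D = 16735.6 / 6026.4 = 2.777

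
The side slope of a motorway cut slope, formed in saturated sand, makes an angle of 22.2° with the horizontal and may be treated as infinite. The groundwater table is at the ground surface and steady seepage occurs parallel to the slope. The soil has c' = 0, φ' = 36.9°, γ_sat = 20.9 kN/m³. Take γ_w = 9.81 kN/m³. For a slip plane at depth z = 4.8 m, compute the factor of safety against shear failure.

FS = 0.98

With seepage parallel to the slope and the water table at the surface, the effective normal stress on the slip plane uses the buoyant unit weight γ' = γ_sat − γ_w while the driving shear stress uses γ_sat:
FS = [c' + γ' z cos²β tanφ'] / [γ_sat z sinβ cosβ]
(For c' = 0 this reduces to FS = (γ'/γ_sat)·tanφ'/tanβ.)
γ' = 20.9 − 9.81 = 11.09 kN/m³
Numerator = 0.0 + 11.09·4.8·cos²22.2°·tan36.9° = 0.0 + 11.09·4.8·0.8572·0.7508 = 34.262 kPa
Denominator = 20.9·4.8·sin22.2°·cos22.2° = 20.9·4.8·0.3778·0.9259 = 35.095 kPa
FS = 34.262 / 35.095 = 0.976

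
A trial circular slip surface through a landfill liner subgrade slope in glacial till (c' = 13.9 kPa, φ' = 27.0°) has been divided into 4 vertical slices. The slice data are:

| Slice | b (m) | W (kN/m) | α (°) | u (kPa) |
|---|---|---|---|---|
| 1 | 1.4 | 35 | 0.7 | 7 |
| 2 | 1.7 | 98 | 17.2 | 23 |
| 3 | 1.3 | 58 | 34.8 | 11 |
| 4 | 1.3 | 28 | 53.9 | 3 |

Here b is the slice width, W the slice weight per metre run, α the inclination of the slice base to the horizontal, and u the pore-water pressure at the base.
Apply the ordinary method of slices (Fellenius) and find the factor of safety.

FS = 1.84

Ordinary method of slices: FS = Σ[c'·Δl_i + (W_i cosα_i − u_i·Δl_i)·tanφ'] / Σ W_i sinα_i, with Δl_i = b_i / cosα_i.
Slice 1: Δl = 1.4/cos0.7° = 1.400 m; N'_1 = 35·cos0.7° − 7·1.400 = 25.2; c'Δl = 19.46; W sinα = 0.4
Slice 2: Δl = 1.7/cos17.2° = 1.780 m; N'_2 = 98·cos17.2° − 23·1.780 = 52.7; c'Δl = 24.74; W sinα = 29.0
Slice 3: Δl = 1.3/cos34.8° = 1.583 m; N'_3 = 58·cos34.8° − 11·1.583 = 30.2; c'Δl = 22.01; W sinα = 33.1
Slice 4: Δl = 1.3/cos53.9° = 2.206 m; N'_4 = 28·cos53.9° − 3·2.206 = 9.9; c'Δl = 30.67; W sinα = 22.6
Σc'Δl = 96.9 kN/m; ΣN' = 118.0 kN/m; ΣW sinα = 85.1 kN/m
Resisting = 96.9 + 118.0·tan27.0° = 96.9 + 60.1 = 157.0 kN/m
FS = 157.0 / 85.1 = 1.844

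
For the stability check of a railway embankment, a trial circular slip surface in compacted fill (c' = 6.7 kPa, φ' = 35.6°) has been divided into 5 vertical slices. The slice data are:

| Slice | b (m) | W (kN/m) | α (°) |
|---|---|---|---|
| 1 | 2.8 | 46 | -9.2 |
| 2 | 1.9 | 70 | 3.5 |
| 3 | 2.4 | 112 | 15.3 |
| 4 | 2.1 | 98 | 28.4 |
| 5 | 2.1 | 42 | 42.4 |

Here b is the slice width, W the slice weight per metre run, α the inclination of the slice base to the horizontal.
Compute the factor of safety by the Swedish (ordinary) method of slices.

FS = 3.23

Ordinary method of slices: FS = Σ[c'·Δl_i + (W_i cosα_i)·tanφ'] / Σ W_i sinα_i, with Δl_i = b_i / cosα_i.
Slice 1: Δl = 2.8/cos(-9.2°) = 2.836 m; N'_1 = 46·cos(-9.2°) = 45.4; c'Δl = 19.00; W sinα = -7.4
Slice 2: Δl = 1.9/cos3.5° = 1.904 m; N'_2 = 70·cos3.5° = 69.9; c'Δl = 12.75; W sinα = 4.3
Slice 3: Δl = 2.4/cos15.3° = 2.488 m; N'_3 = 112·cos15.3° = 108.0; c'Δl = 16.67; W sinα = 29.6
Slice 4: Δl = 2.1/cos28.4° = 2.387 m; N'_4 = 98·cos28.4° = 86.2; c'Δl = 16.00; W sinα = 46.6
Slice 5: Δl = 2.1/cos42.4° = 2.844 m; N'_5 = 42·cos42.4° = 31.0; c'Δl = 19.05; W sinα = 28.3
Σc'Δl = 83.5 kN/m; ΣN' = 340.5 kN/m; ΣW sinα = 101.4 kN/m
Resisting = 83.5 + 340.5·tan35.6° = 83.5 + 243.8 = 327.3 kN/m
FS = 327.3 / 101.4 = 3.227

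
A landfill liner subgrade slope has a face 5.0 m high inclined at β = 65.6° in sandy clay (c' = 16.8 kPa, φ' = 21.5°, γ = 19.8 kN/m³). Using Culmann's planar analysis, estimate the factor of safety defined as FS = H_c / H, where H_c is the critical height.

H_c = (4c'/γ) · sinβ cosφ' / [1 − cos(β − φ')]
    = (4·16.8/19.8) · sin65.6°·cos21.5° / [1 − cos44.1°]
    = 3.394 · 0.8473 / 0.2819 = 10.20 m
FS = H_c / H = 10.20 / 5.0 = 2.040

FS = 2.04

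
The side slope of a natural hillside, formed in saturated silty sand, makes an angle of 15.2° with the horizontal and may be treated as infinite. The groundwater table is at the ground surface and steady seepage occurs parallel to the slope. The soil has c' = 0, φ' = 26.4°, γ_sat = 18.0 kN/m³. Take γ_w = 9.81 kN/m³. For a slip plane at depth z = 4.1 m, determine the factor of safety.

With seepage parallel to the slope and the water table at the surface, the effective normal stress on the slip plane uses the buoyant unit weight γ' = γ_sat − γ_w while the driving shear stress uses γ_sat:
FS = [c' + γ' z cos²β tanφ'] / [γ_sat z sinβ cosβ]
(For c' = 0 this reduces to FS = (γ'/γ_sat)·tanφ'/tanβ.)
γ' = 18.0 − 9.81 = 8.19 kN/m³
Numerator = 0.0 + 8.19·4.1·cos²15.2°·tan26.4° = 0.0 + 8.19·4.1·0.9313·0.4964 = 15.523 kPa
Denominator = 18.0·4.1·sin15.2°·cos15.2° = 18.0·4.1·0.2622·0.9650 = 18.673 kPa
FS = 15.523 / 18.673 = 0.831

FS = 0.83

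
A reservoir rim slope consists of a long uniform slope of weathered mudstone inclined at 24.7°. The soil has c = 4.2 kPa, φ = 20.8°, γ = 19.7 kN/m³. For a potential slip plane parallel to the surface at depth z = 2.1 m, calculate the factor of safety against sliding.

FS = 1.09

For an infinite slope with a slip plane parallel to the surface (no pore pressure): FS = [c + γz cos²β tanφ] / [γz sinβ cosβ].
γz = 19.7·2.1 = 41.37 kN/m²
Numerator = 4.2 + 41.37·cos²24.7°·tan20.8° = 4.2 + 41.37·0.8254·0.3799 = 17.171 kPa
Denominator = 41.37·sin24.7°·cos24.7° = 41.37·0.4179·0.9085 = 15.706 kPa
FS = 17.171 / 15.706 = 1.093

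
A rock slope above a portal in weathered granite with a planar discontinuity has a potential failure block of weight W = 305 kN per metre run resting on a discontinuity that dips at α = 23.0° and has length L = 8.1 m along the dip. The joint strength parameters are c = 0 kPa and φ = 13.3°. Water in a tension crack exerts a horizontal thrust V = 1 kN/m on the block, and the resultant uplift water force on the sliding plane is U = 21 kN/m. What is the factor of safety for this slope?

Resolving the block weight along and normal to the plane and applying the Mohr–Coulomb strength on the joint:
N' = W cosα − U − V sinα = 305·cos23.0° − 21 − 1·sin23.0° = 259.4 kN/m
Driving force T = W sinα + V cosα = 305·sin23.0° + 1·cos23.0° = 120.1 kN/m
Resisting force R = c·L + N'·tanφ = 0·8.1 + 259.4·tan13.3° = 0.0 + 61.3 = 61.3 kN/m
FS = R / T = 61.3 / 120.1 = 0.511

FS = 0.51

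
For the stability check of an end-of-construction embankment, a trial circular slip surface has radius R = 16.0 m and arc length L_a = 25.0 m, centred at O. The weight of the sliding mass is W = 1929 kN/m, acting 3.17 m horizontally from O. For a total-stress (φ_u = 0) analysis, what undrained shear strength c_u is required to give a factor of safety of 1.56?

FS = c_u·L_a·R / (W·d), so c_u = FS·W·d / (L_a·R).
c_u = 1.56·1929·3.17 / (25.00·16.0) = 9539.3 / 400.00 = 23.85 kPa

c_u = 23.8 kPa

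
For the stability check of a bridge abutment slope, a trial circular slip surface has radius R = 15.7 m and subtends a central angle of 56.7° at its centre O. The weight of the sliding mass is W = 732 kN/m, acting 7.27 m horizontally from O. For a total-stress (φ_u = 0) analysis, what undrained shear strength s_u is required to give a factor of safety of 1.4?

s_u = 30.5 kPa

FS = s_u·L_a·R / (W·d), so s_u = FS·W·d / (L_a·R).
Arc length L_a = R·θ = 15.7·(56.7°·π/180) = 15.7·0.9896 = 15.54 m
s_u = 1.4·732·7.27 / (15.54·15.7) = 7450.3 / 243.93 = 30.54 kPa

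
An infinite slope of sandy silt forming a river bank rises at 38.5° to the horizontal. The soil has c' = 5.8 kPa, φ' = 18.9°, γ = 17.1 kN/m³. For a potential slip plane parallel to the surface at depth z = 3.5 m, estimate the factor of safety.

For an infinite slope with a slip plane parallel to the surface (no pore pressure): FS = [c' + γz cos²β tanφ'] / [γz sinβ cosβ].
γz = 17.1·3.5 = 59.85 kN/m²
Numerator = 5.8 + 59.85·cos²38.5°·tan18.9° = 5.8 + 59.85·0.6125·0.3424 = 18.350 kPa
Denominator = 59.85·sin38.5°·cos38.5° = 59.85·0.6225·0.7826 = 29.158 kPa
FS = 18.350 / 29.158 = 0.629

FS = 0.63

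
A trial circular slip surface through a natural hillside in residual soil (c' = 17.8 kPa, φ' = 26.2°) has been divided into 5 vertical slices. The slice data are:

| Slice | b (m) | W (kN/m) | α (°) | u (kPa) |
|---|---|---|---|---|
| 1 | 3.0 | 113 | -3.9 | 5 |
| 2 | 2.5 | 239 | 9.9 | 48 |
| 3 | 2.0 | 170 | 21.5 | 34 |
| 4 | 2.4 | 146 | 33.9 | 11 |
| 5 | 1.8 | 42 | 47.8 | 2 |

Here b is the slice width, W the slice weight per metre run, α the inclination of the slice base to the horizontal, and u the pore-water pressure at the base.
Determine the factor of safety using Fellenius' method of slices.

FS = 2.10

Ordinary method of slices: FS = Σ[c'·Δl_i + (W_i cosα_i − u_i·Δl_i)·tanφ'] / Σ W_i sinα_i, with Δl_i = b_i / cosα_i.
Slice 1: Δl = 3.0/cos(-3.9°) = 3.007 m; N'_1 = 113·cos(-3.9°) − 5·3.007 = 97.7; c'Δl = 53.52; W sinα = -7.7
Slice 2: Δl = 2.5/cos9.9° = 2.538 m; N'_2 = 239·cos9.9° − 48·2.538 = 113.6; c'Δl = 45.17; W sinα = 41.1
Slice 3: Δl = 2.0/cos21.5° = 2.150 m; N'_3 = 170·cos21.5° − 34·2.150 = 85.1; c'Δl = 38.26; W sinα = 62.3
Slice 4: Δl = 2.4/cos33.9° = 2.892 m; N'_4 = 146·cos33.9° − 11·2.892 = 89.4; c'Δl = 51.47; W sinα = 81.4
Slice 5: Δl = 1.8/cos47.8° = 2.680 m; N'_5 = 42·cos47.8° − 2·2.680 = 22.9; c'Δl = 47.70; W sinα = 31.1
Σc'Δl = 236.1 kN/m; ΣN' = 408.6 kN/m; ΣW sinα = 208.3 kN/m
Resisting = 236.1 + 408.6·tan26.2° = 236.1 + 201.1 = 437.2 kN/m
FS = 437.2 / 208.3 = 2.099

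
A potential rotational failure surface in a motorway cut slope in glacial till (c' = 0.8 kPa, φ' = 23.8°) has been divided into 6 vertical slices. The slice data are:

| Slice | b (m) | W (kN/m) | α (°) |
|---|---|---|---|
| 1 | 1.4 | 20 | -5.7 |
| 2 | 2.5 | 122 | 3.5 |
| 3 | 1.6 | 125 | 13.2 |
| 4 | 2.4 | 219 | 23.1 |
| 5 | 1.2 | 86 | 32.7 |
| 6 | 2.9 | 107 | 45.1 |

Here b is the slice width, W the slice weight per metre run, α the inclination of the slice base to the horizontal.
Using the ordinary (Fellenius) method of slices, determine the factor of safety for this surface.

FS = 1.16

Ordinary method of slices: FS = Σ[c'·Δl_i + (W_i cosα_i)·tanφ'] / Σ W_i sinα_i, with Δl_i = b_i / cosα_i.
Slice 1: Δl = 1.4/cos(-5.7°) = 1.407 m; N'_1 = 20·cos(-5.7°) = 19.9; c'Δl = 1.13; W sinα = -2.0
Slice 2: Δl = 2.5/cos3.5° = 2.505 m; N'_2 = 122·cos3.5° = 121.8; c'Δl = 2.00; W sinα = 7.4
Slice 3: Δl = 1.6/cos13.2° = 1.643 m; N'_3 = 125·cos13.2° = 121.7; c'Δl = 1.31; W sinα = 28.5
Slice 4: Δl = 2.4/cos23.1° = 2.609 m; N'_4 = 219·cos23.1° = 201.4; c'Δl = 2.09; W sinα = 85.9
Slice 5: Δl = 1.2/cos32.7° = 1.426 m; N'_5 = 86·cos32.7° = 72.4; c'Δl = 1.14; W sinα = 46.5
Slice 6: Δl = 2.9/cos45.1° = 4.108 m; N'_6 = 107·cos45.1° = 75.5; c'Δl = 3.29; W sinα = 75.8
Σc'Δl = 11.0 kN/m; ΣN' = 612.7 kN/m; ΣW sinα = 242.2 kN/m
Resisting = 11.0 + 612.7·tan23.8° = 11.0 + 270.2 = 281.2 kN/m
FS = 281.2 / 242.2 = 1.161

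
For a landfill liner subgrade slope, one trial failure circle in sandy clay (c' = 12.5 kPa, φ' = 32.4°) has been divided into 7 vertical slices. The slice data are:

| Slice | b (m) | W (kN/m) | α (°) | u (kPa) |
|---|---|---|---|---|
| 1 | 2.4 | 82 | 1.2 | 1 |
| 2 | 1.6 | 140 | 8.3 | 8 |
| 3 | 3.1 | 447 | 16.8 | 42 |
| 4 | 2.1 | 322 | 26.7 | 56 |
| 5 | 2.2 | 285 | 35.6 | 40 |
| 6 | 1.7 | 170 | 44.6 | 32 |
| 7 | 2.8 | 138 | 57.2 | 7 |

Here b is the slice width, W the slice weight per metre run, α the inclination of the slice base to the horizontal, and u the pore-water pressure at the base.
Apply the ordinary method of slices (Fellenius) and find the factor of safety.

Ordinary method of slices: FS = Σ[c'·Δl_i + (W_i cosα_i − u_i·Δl_i)·tanφ'] / Σ W_i sinα_i, with Δl_i = b_i / cosα_i.
Slice 1: Δl = 2.4/cos1.2° = 2.401 m; N'_1 = 82·cos1.2° − 1·2.401 = 79.6; c'Δl = 30.01; W sinα = 1.7
Slice 2: Δl = 1.6/cos8.3° = 1.617 m; N'_2 = 140·cos8.3° − 8·1.617 = 125.6; c'Δl = 20.21; W sinα = 20.2
Slice 3: Δl = 3.1/cos16.8° = 3.238 m; N'_3 = 447·cos16.8° − 42·3.238 = 291.9; c'Δl = 40.48; W sinα = 129.2
Slice 4: Δl = 2.1/cos26.7° = 2.351 m; N'_4 = 322·cos26.7° − 56·2.351 = 156.0; c'Δl = 29.38; W sinα = 144.7
Slice 5: Δl = 2.2/cos35.6° = 2.706 m; N'_5 = 285·cos35.6° − 40·2.706 = 123.5; c'Δl = 33.82; W sinα = 165.9
Slice 6: Δl = 1.7/cos44.6° = 2.388 m; N'_6 = 170·cos44.6° − 32·2.388 = 44.6; c'Δl = 29.84; W sinα = 119.4
Slice 7: Δl = 2.8/cos57.2° = 5.169 m; N'_7 = 138·cos57.2° − 7·5.169 = 38.6; c'Δl = 64.61; W sinα = 116.0
Σc'Δl = 248.4 kN/m; ΣN' = 859.8 kN/m; ΣW sinα = 697.1 kN/m
Resisting = 248.4 + 859.8·tan32.4° = 248.4 + 545.7 = 794.0 kN/m
FS = 794.0 / 697.1 = 1.139

FS = 1.14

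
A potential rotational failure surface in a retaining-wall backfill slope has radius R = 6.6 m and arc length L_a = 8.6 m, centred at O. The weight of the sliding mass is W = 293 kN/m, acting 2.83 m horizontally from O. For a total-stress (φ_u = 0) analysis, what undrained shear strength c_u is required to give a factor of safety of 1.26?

c_u = 18.4 kPa

FS = c_u·L_a·R / (W·d), so c_u = FS·W·d / (L_a·R).
c_u = 1.26·293·2.83 / (8.60·6.6) = 1044.8 / 56.76 = 18.41 kPa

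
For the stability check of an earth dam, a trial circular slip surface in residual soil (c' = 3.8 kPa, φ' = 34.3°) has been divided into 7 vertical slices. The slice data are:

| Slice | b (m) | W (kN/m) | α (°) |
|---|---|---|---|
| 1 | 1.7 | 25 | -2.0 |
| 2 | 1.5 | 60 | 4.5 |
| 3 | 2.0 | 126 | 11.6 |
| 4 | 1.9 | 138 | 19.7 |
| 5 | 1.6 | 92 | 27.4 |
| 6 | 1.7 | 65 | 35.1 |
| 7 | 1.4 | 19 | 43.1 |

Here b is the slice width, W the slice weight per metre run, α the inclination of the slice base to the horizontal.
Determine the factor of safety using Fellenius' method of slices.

FS = 2.27

Ordinary method of slices: FS = Σ[c'·Δl_i + (W_i cosα_i)·tanφ'] / Σ W_i sinα_i, with Δl_i = b_i / cosα_i.
Slice 1: Δl = 1.7/cos(-2.0°) = 1.701 m; N'_1 = 25·cos(-2.0°) = 25.0; c'Δl = 6.46; W sinα = -0.9
Slice 2: Δl = 1.5/cos4.5° = 1.505 m; N'_2 = 60·cos4.5° = 59.8; c'Δl = 5.72; W sinα = 4.7
Slice 3: Δl = 2.0/cos11.6° = 2.042 m; N'_3 = 126·cos11.6° = 123.4; c'Δl = 7.76; W sinα = 25.3
Slice 4: Δl = 1.9/cos19.7° = 2.018 m; N'_4 = 138·cos19.7° = 129.9; c'Δl = 7.67; W sinα = 46.5
Slice 5: Δl = 1.6/cos27.4° = 1.802 m; N'_5 = 92·cos27.4° = 81.7; c'Δl = 6.85; W sinα = 42.3
Slice 6: Δl = 1.7/cos35.1° = 2.078 m; N'_6 = 65·cos35.1° = 53.2; c'Δl = 7.90; W sinα = 37.4
Slice 7: Δl = 1.4/cos43.1° = 1.917 m; N'_7 = 19·cos43.1° = 13.9; c'Δl = 7.29; W sinα = 13.0
Σc'Δl = 49.6 kN/m; ΣN' = 486.9 kN/m; ΣW sinα = 168.4 kN/m
Resisting = 49.6 + 486.9·tan34.3° = 49.6 + 332.1 = 381.8 kN/m
FS = 381.8 / 168.4 = 2.267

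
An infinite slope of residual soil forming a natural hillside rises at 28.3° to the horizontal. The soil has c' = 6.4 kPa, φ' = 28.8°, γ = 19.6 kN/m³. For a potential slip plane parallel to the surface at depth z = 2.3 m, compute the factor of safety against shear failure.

For an infinite slope with a slip plane parallel to the surface (no pore pressure): FS = [c' + γz cos²β tanφ'] / [γz sinβ cosβ].
γz = 19.6·2.3 = 45.08 kN/m²
Numerator = 6.4 + 45.08·cos²28.3°·tan28.8° = 6.4 + 45.08·0.7752·0.5498 = 25.613 kPa
Denominator = 45.08·sin28.3°·cos28.3° = 45.08·0.4741·0.8805 = 18.817 kPa
FS = 25.613 / 18.817 = 1.361

FS = 1.36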